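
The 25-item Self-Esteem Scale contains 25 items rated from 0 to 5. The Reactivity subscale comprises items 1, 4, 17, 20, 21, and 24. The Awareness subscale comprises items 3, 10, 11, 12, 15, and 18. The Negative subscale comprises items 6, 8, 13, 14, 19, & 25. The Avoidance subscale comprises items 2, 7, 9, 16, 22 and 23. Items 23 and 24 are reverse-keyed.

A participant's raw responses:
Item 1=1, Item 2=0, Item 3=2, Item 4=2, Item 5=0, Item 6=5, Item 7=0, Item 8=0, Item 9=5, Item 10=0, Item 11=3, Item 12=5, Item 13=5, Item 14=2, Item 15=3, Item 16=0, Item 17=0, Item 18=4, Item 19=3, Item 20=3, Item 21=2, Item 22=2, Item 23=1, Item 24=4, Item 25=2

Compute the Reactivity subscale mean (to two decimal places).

Reactivity items: 1, 4, 17, 20, 21, 24.
Of these, item 24 is reverse-keyed; reversed = (0+5) − raw = 5 − raw.
  item 1: 1
  item 4: 2
  item 17: 0
  item 20: 3
  item 21: 2
  item 24: 5 − 4 = 1
Sum = 1 + 2 + 0 + 3 + 2 + 1 = 9
Mean = 9 / 6 = 1.50

1.50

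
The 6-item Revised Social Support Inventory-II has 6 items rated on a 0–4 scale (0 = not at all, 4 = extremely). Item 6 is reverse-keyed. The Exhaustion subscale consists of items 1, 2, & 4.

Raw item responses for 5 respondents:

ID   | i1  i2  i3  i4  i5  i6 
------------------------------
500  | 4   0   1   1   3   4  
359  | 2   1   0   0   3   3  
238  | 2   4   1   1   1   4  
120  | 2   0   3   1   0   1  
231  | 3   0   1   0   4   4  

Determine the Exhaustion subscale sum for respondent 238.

Respondent 238 raw: 2, 4, 1, 1, 1, 4.
Exhaustion items: 1, 2, 4.
Reverse-coded (on a 0–4 scale, reversed = 4 − raw):
  item 1: 2
  item 2: 4
  item 4: 1
Sum = 2 + 4 + 1 = 7

7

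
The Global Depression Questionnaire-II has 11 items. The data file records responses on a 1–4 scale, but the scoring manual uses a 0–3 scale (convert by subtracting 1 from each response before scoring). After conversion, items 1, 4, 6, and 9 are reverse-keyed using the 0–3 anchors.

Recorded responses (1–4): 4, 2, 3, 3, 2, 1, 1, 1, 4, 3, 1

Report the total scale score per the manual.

10

Convert to 0–3: 3, 1, 2, 2, 1, 0, 0, 0, 3, 2, 0
Reverse-coded (reverse-coded value = 3 − response):
  item 1: 3 − 3 = 0
  item 4: 3 − 2 = 1
  item 6: 3 − 0 = 3
  item 9: 3 − 3 = 0
Scored: 0, 1, 2, 1, 1, 3, 0, 0, 0, 2, 0
Total = 10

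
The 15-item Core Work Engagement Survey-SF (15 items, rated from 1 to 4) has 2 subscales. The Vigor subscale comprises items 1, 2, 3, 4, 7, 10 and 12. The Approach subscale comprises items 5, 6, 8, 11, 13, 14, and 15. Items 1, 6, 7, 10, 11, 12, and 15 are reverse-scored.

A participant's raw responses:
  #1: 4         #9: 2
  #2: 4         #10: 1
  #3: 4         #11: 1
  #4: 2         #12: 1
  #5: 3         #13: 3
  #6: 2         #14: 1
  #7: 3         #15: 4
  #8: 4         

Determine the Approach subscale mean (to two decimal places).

2.71

Approach items: 5, 6, 8, 11, 13, 14, 15.
Of these, items 6, 11 and 15 are reverse-scored; reverse-coded value = 5 − response.
  item 5: 3
  item 6: 5 − 2 = 3
  item 8: 4
  item 11: 5 − 1 = 4
  item 13: 3
  item 14: 1
  item 15: 5 − 4 = 1
Sum = 3 + 3 + 4 + 4 + 3 + 1 + 1 = 19
Mean = 19 / 7 = 2.71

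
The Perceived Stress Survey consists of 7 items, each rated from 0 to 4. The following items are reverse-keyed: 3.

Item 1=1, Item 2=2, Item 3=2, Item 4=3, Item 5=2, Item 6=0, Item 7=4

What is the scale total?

14

Raw sum = 14. Reverse-keyed items: 3; their raw sum = 2.
Each reversal replaces raw with 4 − raw, changing the total by 4 − 2·raw per item.
Total = 14 + 1·4 − 2·2 = 14 + 4 − 4 = 14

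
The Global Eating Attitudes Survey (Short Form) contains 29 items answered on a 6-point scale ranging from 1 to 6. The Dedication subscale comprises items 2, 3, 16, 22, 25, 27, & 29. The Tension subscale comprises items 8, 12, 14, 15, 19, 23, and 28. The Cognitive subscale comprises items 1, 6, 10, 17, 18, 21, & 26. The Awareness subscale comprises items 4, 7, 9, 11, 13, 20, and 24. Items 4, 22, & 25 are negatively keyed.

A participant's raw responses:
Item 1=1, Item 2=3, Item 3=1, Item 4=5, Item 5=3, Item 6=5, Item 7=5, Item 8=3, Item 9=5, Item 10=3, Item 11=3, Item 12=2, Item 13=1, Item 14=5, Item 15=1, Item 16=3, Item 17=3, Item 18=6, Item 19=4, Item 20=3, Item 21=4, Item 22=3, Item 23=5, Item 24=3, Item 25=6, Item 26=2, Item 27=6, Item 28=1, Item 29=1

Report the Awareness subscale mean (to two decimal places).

3.14

Awareness items: 4, 7, 9, 11, 13, 20, 24.
Of these, item 4 is negatively keyed; reverse-coded value = 7 − response.
  item 4: 7 − 5 = 2
  item 7: 5
  item 9: 5
  item 11: 3
  item 13: 1
  item 20: 3
  item 24: 3
Sum = 2 + 5 + 5 + 3 + 1 + 3 + 3 = 22
Mean = 22 / 7 = 3.14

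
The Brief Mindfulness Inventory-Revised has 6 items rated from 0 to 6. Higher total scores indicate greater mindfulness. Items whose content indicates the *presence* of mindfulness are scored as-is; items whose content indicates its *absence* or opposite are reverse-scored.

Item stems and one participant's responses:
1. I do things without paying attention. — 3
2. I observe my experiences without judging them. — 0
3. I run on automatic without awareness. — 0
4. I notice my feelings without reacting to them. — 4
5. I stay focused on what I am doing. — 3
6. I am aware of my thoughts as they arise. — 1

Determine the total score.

Items 1, 3 describe the absence/opposite of mindfulness → reverse-score.
on a 0–6 scale, reversed = 6 − raw.
  item 1: 6 − 3 = 3
  item 2: 0
  item 3: 6 − 0 = 6
  item 4: 4
  item 5: 3
  item 6: 1
Total = 3 + 0 + 6 + 4 + 3 + 1 = 17

17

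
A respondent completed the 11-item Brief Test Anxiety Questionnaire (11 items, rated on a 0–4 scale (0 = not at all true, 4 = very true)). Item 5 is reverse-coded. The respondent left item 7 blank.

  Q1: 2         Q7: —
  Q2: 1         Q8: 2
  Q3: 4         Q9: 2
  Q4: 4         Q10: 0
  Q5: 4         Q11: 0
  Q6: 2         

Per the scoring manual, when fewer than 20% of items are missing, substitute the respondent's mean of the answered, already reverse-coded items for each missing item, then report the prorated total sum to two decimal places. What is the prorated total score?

18.70

Reverse-coded (reversed = (0+4) − raw = 4 − raw):
  item 5: 4 − 4 = 0
Completed scored items (10 of 11): 2, 1, 4, 4, 0, 2, 2, 2, 0, 0; sum = 17.
Person mean = 17 / 10 ≈ 1.7000
Prorated total = (17 / 10) × 11 = 18.70 (to 2 dp)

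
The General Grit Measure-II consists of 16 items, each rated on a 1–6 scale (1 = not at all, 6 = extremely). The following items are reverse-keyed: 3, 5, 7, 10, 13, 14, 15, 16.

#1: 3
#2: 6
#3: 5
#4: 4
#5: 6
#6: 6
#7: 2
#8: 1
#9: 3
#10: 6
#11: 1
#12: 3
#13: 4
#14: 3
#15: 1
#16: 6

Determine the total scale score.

Raw sum = 60. Reverse-keyed items: 3, 5, 7, 10, 13, 14, 15, 16; their raw sum = 33.
Each reversal replaces raw with 7 − raw, changing the total by 7 − 2·raw per item.
Total = 60 + 8·7 − 2·33 = 60 + 56 − 66 = 50

50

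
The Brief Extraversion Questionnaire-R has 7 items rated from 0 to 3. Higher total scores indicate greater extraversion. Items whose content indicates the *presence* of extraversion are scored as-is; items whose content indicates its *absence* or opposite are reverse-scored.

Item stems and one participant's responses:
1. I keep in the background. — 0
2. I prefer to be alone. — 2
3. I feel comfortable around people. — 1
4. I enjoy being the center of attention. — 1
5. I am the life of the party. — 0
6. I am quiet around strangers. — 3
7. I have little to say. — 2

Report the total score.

Items 1, 2, 6, 7 describe the absence/opposite of extraversion → reverse-score.
on a 0–3 scale, reversed = 3 − raw.
  item 1: 3 − 0 = 3
  item 2: 3 − 2 = 1
  item 3: 1
  item 4: 1
  item 5: 0
  item 6: 3 − 3 = 0
  item 7: 3 − 2 = 1
Total = 3 + 1 + 1 + 1 + 0 + 0 + 1 = 7

7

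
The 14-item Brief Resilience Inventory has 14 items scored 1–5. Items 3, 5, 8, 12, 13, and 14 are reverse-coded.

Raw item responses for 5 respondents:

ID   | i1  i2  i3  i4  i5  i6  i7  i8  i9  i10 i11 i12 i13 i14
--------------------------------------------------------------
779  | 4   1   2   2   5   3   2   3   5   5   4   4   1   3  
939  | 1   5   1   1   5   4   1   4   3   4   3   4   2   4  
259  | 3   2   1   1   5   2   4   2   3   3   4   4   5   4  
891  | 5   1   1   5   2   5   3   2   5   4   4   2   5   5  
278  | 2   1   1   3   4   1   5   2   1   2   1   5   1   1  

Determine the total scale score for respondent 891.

51

Respondent 891 raw: 5, 1, 1, 5, 2, 5, 3, 2, 5, 4, 4, 2, 5, 5.
Reverse-coded (on a 1–5 scale, reversed = 6 − raw):
  item 1: 5
  item 2: 1
  item 3: 6 − 1 = 5
  item 4: 5
  item 5: 6 − 2 = 4
  item 6: 5
  item 7: 3
  item 8: 6 − 2 = 4
  item 9: 5
  item 10: 4
  item 11: 4
  item 12: 6 − 2 = 4
  item 13: 6 − 5 = 1
  item 14: 6 − 5 = 1
Sum = 5 + 1 + 5 + 5 + 4 + 5 + 3 + 4 + 5 + 4 + 4 + 4 + 1 + 1 = 51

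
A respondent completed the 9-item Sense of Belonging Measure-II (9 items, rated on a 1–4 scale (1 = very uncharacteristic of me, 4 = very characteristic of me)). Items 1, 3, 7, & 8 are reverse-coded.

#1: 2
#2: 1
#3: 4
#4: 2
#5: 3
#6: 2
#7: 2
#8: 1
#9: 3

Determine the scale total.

22

Reverse-coded items use 5 − raw:
  item 1: 5 − 2 = 3
  item 3: 5 − 4 = 1
  item 7: 5 − 2 = 3
  item 8: 5 − 1 = 4
Scored responses: 3, 1, 1, 2, 3, 2, 3, 4, 3
Total = 3 + 1 + 1 + 2 + 3 + 2 + 3 + 4 + 3 = 22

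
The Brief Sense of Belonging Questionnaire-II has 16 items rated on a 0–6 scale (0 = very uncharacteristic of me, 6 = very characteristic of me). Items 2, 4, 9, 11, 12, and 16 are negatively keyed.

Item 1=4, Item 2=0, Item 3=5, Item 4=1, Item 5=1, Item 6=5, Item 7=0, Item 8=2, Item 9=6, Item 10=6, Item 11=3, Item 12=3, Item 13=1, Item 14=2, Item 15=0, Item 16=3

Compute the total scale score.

Raw sum = 42. Negatively keyed items: 2, 4, 9, 11, 12, 16; their raw sum = 16.
Each reversal replaces raw with 6 − raw, changing the total by 6 − 2·raw per item.
Total = 42 + 6·6 − 2·16 = 42 + 36 − 32 = 46

46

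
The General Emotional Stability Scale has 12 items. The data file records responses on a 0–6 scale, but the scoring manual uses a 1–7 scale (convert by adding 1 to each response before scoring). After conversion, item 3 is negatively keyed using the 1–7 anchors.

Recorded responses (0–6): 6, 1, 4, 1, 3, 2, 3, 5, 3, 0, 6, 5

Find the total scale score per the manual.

Convert to 1–7: 7, 2, 5, 2, 4, 3, 4, 6, 4, 1, 7, 6
Reverse-coded (reverse-coded value = 8 − response):
  item 3: 8 − 5 = 3
Scored: 7, 2, 3, 2, 4, 3, 4, 6, 4, 1, 7, 6
Total = 49

49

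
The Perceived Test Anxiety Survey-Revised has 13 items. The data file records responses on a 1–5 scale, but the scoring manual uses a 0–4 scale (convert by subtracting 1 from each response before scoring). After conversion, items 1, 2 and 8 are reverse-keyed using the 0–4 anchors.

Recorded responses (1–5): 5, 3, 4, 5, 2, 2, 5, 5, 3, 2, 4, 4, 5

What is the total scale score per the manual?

28

Convert to 0–4: 4, 2, 3, 4, 1, 1, 4, 4, 2, 1, 3, 3, 4
Reverse-coded (reverse-coded value = 4 − response):
  item 1: 4 − 4 = 0
  item 2: 4 − 2 = 2
  item 8: 4 − 4 = 0
Scored: 0, 2, 3, 4, 1, 1, 4, 0, 2, 1, 3, 3, 4
Total = 28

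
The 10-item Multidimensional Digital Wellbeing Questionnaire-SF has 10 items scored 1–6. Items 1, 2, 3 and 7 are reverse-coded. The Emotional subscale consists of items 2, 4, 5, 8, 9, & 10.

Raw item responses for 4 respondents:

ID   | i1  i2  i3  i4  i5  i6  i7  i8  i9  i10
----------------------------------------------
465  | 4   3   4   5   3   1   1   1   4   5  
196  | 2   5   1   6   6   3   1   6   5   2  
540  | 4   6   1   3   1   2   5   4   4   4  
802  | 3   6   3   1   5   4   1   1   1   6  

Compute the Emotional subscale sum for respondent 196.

27

Respondent 196 raw: 2, 5, 1, 6, 6, 3, 1, 6, 5, 2.
Emotional items: 2, 4, 5, 8, 9, 10.
Reverse-coded (reverse-coded value = 7 − response):
  item 2: 7 − 5 = 2
  item 4: 6
  item 5: 6
  item 8: 6
  item 9: 5
  item 10: 2
Sum = 2 + 6 + 6 + 6 + 5 + 2 = 27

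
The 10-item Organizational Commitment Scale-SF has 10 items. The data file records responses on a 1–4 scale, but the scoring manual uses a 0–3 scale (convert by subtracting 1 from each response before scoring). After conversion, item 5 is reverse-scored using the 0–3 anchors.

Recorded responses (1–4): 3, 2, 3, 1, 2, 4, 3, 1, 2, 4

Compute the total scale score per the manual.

16

Convert to 0–3: 2, 1, 2, 0, 1, 3, 2, 0, 1, 3
Reverse-coded (reverse-coded value = 3 − response):
  item 5: 3 − 1 = 2
Scored: 2, 1, 2, 0, 2, 3, 2, 0, 1, 3
Total = 16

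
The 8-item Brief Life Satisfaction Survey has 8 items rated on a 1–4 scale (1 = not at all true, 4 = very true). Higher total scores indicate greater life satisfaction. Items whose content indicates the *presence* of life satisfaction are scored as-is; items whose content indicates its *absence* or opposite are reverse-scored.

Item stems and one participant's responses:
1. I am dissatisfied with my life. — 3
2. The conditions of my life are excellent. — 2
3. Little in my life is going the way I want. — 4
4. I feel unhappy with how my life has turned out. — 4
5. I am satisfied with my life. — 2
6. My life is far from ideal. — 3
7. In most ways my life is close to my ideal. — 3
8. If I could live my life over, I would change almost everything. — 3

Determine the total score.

Items 1, 3, 4, 6, 8 describe the absence/opposite of life satisfaction → reverse-score.
on a 1–4 scale, reversed = 5 − raw.
  item 1: 5 − 3 = 2
  item 2: 2
  item 3: 5 − 4 = 1
  item 4: 5 − 4 = 1
  item 5: 2
  item 6: 5 − 3 = 2
  item 7: 3
  item 8: 5 − 3 = 2
Total = 2 + 2 + 1 + 1 + 2 + 2 + 3 + 2 = 15

15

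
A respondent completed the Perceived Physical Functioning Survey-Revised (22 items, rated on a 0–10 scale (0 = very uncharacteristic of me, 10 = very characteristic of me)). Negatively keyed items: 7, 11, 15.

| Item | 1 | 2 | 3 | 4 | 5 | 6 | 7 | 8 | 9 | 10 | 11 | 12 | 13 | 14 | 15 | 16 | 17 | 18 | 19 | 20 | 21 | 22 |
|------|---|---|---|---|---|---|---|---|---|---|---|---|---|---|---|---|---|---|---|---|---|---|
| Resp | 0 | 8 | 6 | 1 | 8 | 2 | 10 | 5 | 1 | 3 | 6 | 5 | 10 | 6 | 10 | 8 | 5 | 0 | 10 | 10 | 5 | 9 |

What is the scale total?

Apply reverse scoring (reversed = (0+10) − raw = 10 − raw):
  item 7: 10 − 10 = 0
  item 11: 10 − 6 = 4
  item 15: 10 − 10 = 0
After reverse-coding: 0, 8, 6, 1, 8, 2, 0, 5, 1, 3, 4, 5, 10, 6, 0, 8, 5, 0, 10, 10, 5, 9
Total = 0 + 8 + 6 + 1 + 8 + 2 + 0 + 5 + 1 + 3 + 4 + 5 + 10 + 6 + 0 + 8 + 5 + 0 + 10 + 10 + 5 + 9 = 106

106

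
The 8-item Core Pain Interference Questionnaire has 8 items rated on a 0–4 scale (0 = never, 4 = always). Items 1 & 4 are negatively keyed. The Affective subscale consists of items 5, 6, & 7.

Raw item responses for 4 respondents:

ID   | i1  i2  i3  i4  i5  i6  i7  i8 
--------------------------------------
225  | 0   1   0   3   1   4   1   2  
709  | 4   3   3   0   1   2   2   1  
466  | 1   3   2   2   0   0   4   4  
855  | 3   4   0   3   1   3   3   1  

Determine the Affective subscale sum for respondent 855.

Respondent 855 raw: 3, 4, 0, 3, 1, 3, 3, 1.
Affective items: 5, 6, 7.
Reverse-coded (on a 0–4 scale, reversed = 4 − raw):
  item 5: 1
  item 6: 3
  item 7: 3
Sum = 1 + 3 + 3 = 7

7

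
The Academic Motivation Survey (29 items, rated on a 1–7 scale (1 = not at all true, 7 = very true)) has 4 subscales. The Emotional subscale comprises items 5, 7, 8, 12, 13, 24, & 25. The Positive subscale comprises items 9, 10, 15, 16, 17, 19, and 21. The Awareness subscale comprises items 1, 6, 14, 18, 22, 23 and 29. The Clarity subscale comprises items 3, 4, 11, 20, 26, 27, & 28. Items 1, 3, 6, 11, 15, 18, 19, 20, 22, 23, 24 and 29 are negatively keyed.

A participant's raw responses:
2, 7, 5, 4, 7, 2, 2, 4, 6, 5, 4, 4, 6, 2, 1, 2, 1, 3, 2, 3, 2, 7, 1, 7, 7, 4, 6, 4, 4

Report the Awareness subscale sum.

31

Awareness items: 1, 6, 14, 18, 22, 23, 29.
Of these, items 1, 6, 18, 22, 23, & 29 are negatively keyed; on a 1–7 scale, reversed = 8 − raw.
  item 1: 8 − 2 = 6
  item 6: 8 − 2 = 6
  item 14: 2
  item 18: 8 − 3 = 5
  item 22: 8 − 7 = 1
  item 23: 8 − 1 = 7
  item 29: 8 − 4 = 4
Sum = 6 + 6 + 2 + 5 + 1 + 7 + 4 = 31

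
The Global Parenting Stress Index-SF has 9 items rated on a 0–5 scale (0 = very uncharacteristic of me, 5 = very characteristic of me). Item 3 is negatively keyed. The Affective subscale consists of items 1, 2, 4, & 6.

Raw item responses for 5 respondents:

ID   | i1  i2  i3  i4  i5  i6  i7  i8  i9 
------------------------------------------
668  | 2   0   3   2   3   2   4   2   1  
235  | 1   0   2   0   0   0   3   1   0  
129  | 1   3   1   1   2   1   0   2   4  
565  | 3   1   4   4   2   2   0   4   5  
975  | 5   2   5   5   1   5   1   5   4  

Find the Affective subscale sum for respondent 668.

6

Respondent 668 raw: 2, 0, 3, 2, 3, 2, 4, 2, 1.
Affective items: 1, 2, 4, 6.
Reverse-coded (reversed = (0+5) − raw = 5 − raw):
  item 1: 2
  item 2: 0
  item 4: 2
  item 6: 2
Sum = 2 + 0 + 2 + 2 = 6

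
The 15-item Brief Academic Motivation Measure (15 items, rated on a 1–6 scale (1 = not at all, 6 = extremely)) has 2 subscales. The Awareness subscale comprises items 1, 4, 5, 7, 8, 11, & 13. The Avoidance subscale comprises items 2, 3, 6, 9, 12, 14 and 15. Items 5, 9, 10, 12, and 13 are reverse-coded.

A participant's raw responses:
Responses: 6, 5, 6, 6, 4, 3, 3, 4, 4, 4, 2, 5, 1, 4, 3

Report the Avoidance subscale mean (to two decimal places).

3.71

Avoidance items: 2, 3, 6, 9, 12, 14, 15.
Of these, items 9 & 12 are reverse-coded; reversed = (1+6) − raw = 7 − raw.
  item 2: 5
  item 3: 6
  item 6: 3
  item 9: 7 − 4 = 3
  item 12: 7 − 5 = 2
  item 14: 4
  item 15: 3
Sum = 5 + 6 + 3 + 3 + 2 + 4 + 3 = 26
Mean = 26 / 7 = 3.71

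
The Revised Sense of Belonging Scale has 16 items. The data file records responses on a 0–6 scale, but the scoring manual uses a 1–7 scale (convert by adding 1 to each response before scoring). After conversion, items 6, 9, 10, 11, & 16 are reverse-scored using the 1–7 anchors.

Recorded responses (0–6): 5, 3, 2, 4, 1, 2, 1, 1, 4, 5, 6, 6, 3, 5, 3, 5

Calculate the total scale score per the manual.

Convert to 1–7: 6, 4, 3, 5, 2, 3, 2, 2, 5, 6, 7, 7, 4, 6, 4, 6
Reverse-coded (reversed = (1+7) − raw = 8 − raw):
  item 6: 8 − 3 = 5
  item 9: 8 − 5 = 3
  item 10: 8 − 6 = 2
  item 11: 8 − 7 = 1
  item 16: 8 − 6 = 2
Scored: 6, 4, 3, 5, 2, 5, 2, 2, 3, 2, 1, 7, 4, 6, 4, 2
Total = 58

58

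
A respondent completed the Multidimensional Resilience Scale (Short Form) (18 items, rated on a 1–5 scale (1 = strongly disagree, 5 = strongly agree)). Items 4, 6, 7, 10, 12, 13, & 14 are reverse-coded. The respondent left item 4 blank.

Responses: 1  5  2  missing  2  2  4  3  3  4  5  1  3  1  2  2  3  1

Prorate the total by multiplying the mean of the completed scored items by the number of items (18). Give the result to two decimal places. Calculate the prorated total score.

Reverse-coded (on a 1–5 scale, reversed = 6 − raw):
  item 6: 6 − 2 = 4
  item 7: 6 − 4 = 2
  item 10: 6 − 4 = 2
  item 12: 6 − 1 = 5
  item 13: 6 − 3 = 3
  item 14: 6 − 1 = 5
Completed scored items (17 of 18): 1, 5, 2, 2, 4, 2, 3, 3, 2, 5, 5, 3, 5, 2, 2, 3, 1; sum = 50.
Person mean = 50 / 17 ≈ 2.9412
Prorated total = (50 / 17) × 18 = 52.94 (to 2 dp)

52.94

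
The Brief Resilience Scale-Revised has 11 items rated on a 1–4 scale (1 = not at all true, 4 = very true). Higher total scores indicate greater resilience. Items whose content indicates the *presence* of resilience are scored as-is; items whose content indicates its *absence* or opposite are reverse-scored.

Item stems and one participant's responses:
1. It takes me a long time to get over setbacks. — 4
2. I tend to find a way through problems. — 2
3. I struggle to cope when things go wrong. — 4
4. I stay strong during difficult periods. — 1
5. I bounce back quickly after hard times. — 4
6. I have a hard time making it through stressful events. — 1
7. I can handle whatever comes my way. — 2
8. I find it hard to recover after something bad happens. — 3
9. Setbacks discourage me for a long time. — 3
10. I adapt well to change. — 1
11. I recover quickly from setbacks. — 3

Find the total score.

23

Items 1, 3, 6, 8, 9 describe the absence/opposite of resilience → reverse-score.
on a 1–4 scale, reversed = 5 − raw.
  item 1: 5 − 4 = 1
  item 2: 2
  item 3: 5 − 4 = 1
  item 4: 1
  item 5: 4
  item 6: 5 − 1 = 4
  item 7: 2
  item 8: 5 − 3 = 2
  item 9: 5 − 3 = 2
  item 10: 1
  item 11: 3
Total = 1 + 2 + 1 + 1 + 4 + 4 + 2 + 2 + 2 + 1 + 3 = 23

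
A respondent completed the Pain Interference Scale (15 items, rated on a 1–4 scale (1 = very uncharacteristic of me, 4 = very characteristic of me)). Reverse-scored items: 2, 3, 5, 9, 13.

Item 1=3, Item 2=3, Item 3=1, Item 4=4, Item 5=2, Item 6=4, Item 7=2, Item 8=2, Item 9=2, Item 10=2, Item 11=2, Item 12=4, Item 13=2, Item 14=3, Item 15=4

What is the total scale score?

Raw sum = 40. Reverse-scored items: 2, 3, 5, 9, 13; their raw sum = 10.
Each reversal replaces raw with 5 − raw, changing the total by 5 − 2·raw per item.
Total = 40 + 5·5 − 2·10 = 40 + 25 − 20 = 45

45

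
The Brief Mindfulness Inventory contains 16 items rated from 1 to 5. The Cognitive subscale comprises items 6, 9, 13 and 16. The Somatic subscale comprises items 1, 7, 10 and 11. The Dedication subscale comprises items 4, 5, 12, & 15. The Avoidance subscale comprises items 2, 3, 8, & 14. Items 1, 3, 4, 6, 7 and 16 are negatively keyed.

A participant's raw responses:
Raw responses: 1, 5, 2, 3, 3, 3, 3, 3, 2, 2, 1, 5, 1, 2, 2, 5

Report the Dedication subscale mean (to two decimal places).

Dedication items: 4, 5, 12, 15.
Of these, item 4 is negatively keyed; reverse-coded value = 6 − response.
  item 4: 6 − 3 = 3
  item 5: 3
  item 12: 5
  item 15: 2
Sum = 3 + 3 + 5 + 2 = 13
Mean = 13 / 4 = 3.25

3.25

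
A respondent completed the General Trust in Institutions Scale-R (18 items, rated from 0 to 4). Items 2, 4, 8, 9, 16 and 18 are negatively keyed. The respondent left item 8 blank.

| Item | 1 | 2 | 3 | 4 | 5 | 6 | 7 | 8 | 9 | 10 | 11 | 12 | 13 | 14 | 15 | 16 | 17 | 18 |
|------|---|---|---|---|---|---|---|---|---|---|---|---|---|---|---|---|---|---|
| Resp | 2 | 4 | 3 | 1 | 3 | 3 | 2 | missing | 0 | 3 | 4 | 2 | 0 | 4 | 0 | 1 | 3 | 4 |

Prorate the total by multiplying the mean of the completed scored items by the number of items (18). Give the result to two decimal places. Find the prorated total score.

Reverse-coded (on a 0–4 scale, reversed = 4 − raw):
  item 2: 4 − 4 = 0
  item 4: 4 − 1 = 3
  item 9: 4 − 0 = 4
  item 16: 4 − 1 = 3
  item 18: 4 − 4 = 0
Completed scored items (17 of 18): 2, 0, 3, 3, 3, 3, 2, 4, 3, 4, 2, 0, 4, 0, 3, 3, 0; sum = 39.
Person mean = 39 / 17 ≈ 2.2941
Prorated total = (39 / 17) × 18 = 41.29 (to 2 dp)

41.29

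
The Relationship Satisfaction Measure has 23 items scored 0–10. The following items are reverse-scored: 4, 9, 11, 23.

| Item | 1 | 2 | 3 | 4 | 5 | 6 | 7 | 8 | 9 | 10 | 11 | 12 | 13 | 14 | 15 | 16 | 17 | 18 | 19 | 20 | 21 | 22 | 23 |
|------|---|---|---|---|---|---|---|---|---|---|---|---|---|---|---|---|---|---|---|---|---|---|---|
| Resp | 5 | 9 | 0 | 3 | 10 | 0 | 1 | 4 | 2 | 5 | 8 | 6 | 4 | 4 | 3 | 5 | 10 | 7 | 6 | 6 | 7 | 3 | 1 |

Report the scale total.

121

Raw sum = 109. Reverse-scored items: 4, 9, 11, 23; their raw sum = 14.
Each reversal replaces raw with 10 − raw, changing the total by 10 − 2·raw per item.
Total = 109 + 4·10 − 2·14 = 109 + 40 − 28 = 121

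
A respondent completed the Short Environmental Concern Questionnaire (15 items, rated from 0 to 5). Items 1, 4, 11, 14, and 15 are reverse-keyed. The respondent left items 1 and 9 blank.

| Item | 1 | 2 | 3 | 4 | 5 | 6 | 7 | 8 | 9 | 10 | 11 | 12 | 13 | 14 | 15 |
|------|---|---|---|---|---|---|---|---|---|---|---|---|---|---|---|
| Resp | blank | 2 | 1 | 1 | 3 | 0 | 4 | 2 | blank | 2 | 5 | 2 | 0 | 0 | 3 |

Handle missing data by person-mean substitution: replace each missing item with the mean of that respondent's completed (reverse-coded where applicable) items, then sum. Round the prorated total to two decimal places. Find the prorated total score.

31.15

Reverse-coded (reverse-coded value = 5 − response):
  item 4: 5 − 1 = 4
  item 11: 5 − 5 = 0
  item 14: 5 − 0 = 5
  item 15: 5 − 3 = 2
Completed scored items (13 of 15): 2, 1, 4, 3, 0, 4, 2, 2, 0, 2, 0, 5, 2; sum = 27.
Person mean = 27 / 13 ≈ 2.0769
Prorated total = (27 / 13) × 15 = 31.15 (to 2 dp)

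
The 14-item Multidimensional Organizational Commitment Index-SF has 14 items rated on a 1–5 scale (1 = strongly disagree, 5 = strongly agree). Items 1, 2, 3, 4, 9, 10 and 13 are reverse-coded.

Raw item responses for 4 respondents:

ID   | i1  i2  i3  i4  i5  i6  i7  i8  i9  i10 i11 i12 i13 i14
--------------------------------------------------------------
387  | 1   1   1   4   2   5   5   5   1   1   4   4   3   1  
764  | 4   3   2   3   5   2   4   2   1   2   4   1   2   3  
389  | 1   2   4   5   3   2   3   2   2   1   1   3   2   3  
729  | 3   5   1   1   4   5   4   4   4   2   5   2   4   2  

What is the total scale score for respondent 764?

Respondent 764 raw: 4, 3, 2, 3, 5, 2, 4, 2, 1, 2, 4, 1, 2, 3.
Reverse-coded (reversed = (1+5) − raw = 6 − raw):
  item 1: 6 − 4 = 2
  item 2: 6 − 3 = 3
  item 3: 6 − 2 = 4
  item 4: 6 − 3 = 3
  item 5: 5
  item 6: 2
  item 7: 4
  item 8: 2
  item 9: 6 − 1 = 5
  item 10: 6 − 2 = 4
  item 11: 4
  item 12: 1
  item 13: 6 − 2 = 4
  item 14: 3
Sum = 2 + 3 + 4 + 3 + 5 + 2 + 4 + 2 + 5 + 4 + 4 + 1 + 4 + 3 = 46

46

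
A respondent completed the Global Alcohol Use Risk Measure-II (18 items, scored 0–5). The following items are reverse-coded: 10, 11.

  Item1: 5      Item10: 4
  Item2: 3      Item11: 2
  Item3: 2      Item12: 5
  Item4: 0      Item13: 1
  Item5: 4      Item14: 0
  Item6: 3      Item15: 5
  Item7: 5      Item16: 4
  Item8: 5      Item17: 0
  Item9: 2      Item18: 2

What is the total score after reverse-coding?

Reverse-coded items use 5 − raw:
  item 10: 5 − 4 = 1
  item 11: 5 − 2 = 3
After reverse-coding: 5, 3, 2, 0, 4, 3, 5, 5, 2, 1, 3, 5, 1, 0, 5, 4, 0, 2
Total = 5 + 3 + 2 + 0 + 4 + 3 + 5 + 5 + 2 + 1 + 3 + 5 + 1 + 0 + 5 + 4 + 0 + 2 = 50

50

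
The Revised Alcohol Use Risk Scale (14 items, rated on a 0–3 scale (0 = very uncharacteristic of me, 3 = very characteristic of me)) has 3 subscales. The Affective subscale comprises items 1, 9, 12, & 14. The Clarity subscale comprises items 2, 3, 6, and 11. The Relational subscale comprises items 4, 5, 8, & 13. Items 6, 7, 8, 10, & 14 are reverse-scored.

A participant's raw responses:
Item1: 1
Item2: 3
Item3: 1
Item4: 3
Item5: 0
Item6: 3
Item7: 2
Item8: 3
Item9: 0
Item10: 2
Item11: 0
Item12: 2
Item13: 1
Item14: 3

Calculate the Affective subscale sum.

Affective items: 1, 9, 12, 14.
Of these, item 14 is reverse-scored; on a 0–3 scale, reversed = 3 − raw.
  item 1: 1
  item 9: 0
  item 12: 2
  item 14: 3 − 3 = 0
Sum = 1 + 0 + 2 + 0 = 3

3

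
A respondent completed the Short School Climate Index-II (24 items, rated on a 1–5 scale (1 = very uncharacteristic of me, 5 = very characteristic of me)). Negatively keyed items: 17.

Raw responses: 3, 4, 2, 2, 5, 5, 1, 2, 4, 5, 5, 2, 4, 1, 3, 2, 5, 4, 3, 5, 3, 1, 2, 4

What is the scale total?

73

Negatively keyed items use 6 − raw:
  item 17: 6 − 5 = 1
After reverse-coding: 3, 4, 2, 2, 5, 5, 1, 2, 4, 5, 5, 2, 4, 1, 3, 2, 1, 4, 3, 5, 3, 1, 2, 4
Total = 3 + 4 + 2 + 2 + 5 + 5 + 1 + 2 + 4 + 5 + 5 + 2 + 4 + 1 + 3 + 2 + 1 + 4 + 3 + 5 + 3 + 1 + 2 + 4 = 73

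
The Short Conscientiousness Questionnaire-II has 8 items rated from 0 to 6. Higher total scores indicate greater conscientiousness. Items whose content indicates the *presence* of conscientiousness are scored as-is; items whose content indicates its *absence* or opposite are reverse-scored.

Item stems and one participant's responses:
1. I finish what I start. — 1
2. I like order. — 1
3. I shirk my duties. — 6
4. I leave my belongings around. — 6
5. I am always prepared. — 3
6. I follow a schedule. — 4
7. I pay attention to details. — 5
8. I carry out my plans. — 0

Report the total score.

14

Items 3, 4 describe the absence/opposite of conscientiousness → reverse-score.
reverse-coded value = 6 − response.
  item 1: 1
  item 2: 1
  item 3: 6 − 6 = 0
  item 4: 6 − 6 = 0
  item 5: 3
  item 6: 4
  item 7: 5
  item 8: 0
Total = 1 + 1 + 0 + 0 + 3 + 4 + 5 + 0 = 14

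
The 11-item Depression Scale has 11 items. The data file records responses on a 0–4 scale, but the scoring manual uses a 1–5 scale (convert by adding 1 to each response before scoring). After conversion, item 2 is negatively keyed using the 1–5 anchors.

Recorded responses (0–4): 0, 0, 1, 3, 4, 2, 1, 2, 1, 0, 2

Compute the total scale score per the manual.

31

Convert to 1–5: 1, 1, 2, 4, 5, 3, 2, 3, 2, 1, 3
Reverse-coded (reverse-coded value = 6 − response):
  item 2: 6 − 1 = 5
Scored: 1, 5, 2, 4, 5, 3, 2, 3, 2, 1, 3
Total = 31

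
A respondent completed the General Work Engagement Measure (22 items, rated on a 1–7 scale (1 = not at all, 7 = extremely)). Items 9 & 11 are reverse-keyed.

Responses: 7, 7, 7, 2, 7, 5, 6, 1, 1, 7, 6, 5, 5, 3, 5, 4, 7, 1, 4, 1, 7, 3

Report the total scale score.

103

Reversing items 9 and 11 with 8 − raw:
Total = 7 + 7 + 7 + 2 + 7 + 5 + 6 + 1 + (8−1) + 7 + (8−6) + 5 + 5 + 3 + 5 + 4 + 7 + 1 + 4 + 1 + 7 + 3
      = 7 + 7 + 7 + 2 + 7 + 5 + 6 + 1 + 7 + 7 + 2 + 5 + 5 + 3 + 5 + 4 + 7 + 1 + 4 + 1 + 7 + 3 = 103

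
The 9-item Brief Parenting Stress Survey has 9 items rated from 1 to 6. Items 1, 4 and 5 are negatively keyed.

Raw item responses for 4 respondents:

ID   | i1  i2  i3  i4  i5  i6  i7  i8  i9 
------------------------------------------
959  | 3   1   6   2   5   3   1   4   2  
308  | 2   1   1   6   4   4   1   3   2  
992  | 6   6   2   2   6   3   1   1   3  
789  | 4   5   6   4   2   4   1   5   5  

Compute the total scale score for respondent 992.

23

Respondent 992 raw: 6, 6, 2, 2, 6, 3, 1, 1, 3.
Reverse-coded (reversed = (1+6) − raw = 7 − raw):
  item 1: 7 − 6 = 1
  item 2: 6
  item 3: 2
  item 4: 7 − 2 = 5
  item 5: 7 − 6 = 1
  item 6: 3
  item 7: 1
  item 8: 1
  item 9: 3
Sum = 1 + 6 + 2 + 5 + 1 + 3 + 1 + 1 + 3 = 23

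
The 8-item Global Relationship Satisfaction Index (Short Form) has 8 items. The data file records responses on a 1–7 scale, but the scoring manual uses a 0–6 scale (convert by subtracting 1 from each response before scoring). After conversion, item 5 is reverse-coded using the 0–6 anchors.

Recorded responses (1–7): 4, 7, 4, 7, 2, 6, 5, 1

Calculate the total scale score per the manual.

32

Convert to 0–6: 3, 6, 3, 6, 1, 5, 4, 0
Reverse-coded (reversed = (0+6) − raw = 6 − raw):
  item 5: 6 − 1 = 5
Scored: 3, 6, 3, 6, 5, 5, 4, 0
Total = 32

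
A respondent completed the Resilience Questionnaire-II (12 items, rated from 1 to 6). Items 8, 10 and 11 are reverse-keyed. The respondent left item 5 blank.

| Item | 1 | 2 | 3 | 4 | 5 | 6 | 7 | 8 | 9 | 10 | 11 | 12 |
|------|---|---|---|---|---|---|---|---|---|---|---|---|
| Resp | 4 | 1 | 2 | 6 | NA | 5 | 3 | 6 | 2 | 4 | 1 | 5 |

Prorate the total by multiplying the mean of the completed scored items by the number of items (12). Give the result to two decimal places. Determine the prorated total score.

41.45

Reverse-coded (on a 1–6 scale, reversed = 7 − raw):
  item 8: 7 − 6 = 1
  item 10: 7 − 4 = 3
  item 11: 7 − 1 = 6
Completed scored items (11 of 12): 4, 1, 2, 6, 5, 3, 1, 2, 3, 6, 5; sum = 38.
Person mean = 38 / 11 ≈ 3.4545
Prorated total = (38 / 11) × 12 = 41.45 (to 2 dp)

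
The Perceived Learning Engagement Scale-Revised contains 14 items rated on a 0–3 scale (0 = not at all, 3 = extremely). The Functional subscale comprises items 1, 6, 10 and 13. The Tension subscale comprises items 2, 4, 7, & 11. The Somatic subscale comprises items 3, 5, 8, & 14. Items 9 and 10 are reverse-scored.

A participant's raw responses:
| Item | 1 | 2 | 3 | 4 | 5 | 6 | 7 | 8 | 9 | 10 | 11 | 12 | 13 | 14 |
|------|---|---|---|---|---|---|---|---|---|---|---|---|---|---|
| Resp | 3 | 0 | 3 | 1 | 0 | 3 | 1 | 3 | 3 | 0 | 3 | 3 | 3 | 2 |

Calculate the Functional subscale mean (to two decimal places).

Functional items: 1, 6, 10, 13.
Of these, item 10 is reverse-scored; on a 0–3 scale, reversed = 3 − raw.
  item 1: 3
  item 6: 3
  item 10: 3 − 0 = 3
  item 13: 3
Sum = 3 + 3 + 3 + 3 = 12
Mean = 12 / 4 = 3.00

3.00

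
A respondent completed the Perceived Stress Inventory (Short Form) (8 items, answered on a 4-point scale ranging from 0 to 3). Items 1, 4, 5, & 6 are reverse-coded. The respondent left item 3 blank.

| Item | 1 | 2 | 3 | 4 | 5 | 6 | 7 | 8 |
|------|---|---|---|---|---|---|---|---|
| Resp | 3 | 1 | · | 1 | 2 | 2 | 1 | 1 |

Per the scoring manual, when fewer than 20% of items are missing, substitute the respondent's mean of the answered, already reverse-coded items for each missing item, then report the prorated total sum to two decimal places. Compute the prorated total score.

8.00

Reverse-coded (on a 0–3 scale, reversed = 3 − raw):
  item 1: 3 − 3 = 0
  item 4: 3 − 1 = 2
  item 5: 3 − 2 = 1
  item 6: 3 − 2 = 1
Completed scored items (7 of 8): 0, 1, 2, 1, 1, 1, 1; sum = 7.
Person mean = 7 / 7 ≈ 1.0000
Prorated total = (7 / 7) × 8 = 8.00 (to 2 dp)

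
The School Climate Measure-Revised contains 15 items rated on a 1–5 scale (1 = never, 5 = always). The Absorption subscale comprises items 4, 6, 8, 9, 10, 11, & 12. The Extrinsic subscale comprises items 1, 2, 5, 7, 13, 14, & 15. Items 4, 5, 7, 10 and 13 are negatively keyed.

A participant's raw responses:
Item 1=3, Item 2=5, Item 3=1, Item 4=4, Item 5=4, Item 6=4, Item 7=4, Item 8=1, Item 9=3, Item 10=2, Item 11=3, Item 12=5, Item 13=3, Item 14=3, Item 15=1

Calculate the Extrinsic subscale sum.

19

Extrinsic items: 1, 2, 5, 7, 13, 14, 15.
Of these, items 5, 7, & 13 are negatively keyed; reverse-coded value = 6 − response.
  item 1: 3
  item 2: 5
  item 5: 6 − 4 = 2
  item 7: 6 − 4 = 2
  item 13: 6 − 3 = 3
  item 14: 3
  item 15: 1
Sum = 3 + 5 + 2 + 2 + 3 + 3 + 1 = 19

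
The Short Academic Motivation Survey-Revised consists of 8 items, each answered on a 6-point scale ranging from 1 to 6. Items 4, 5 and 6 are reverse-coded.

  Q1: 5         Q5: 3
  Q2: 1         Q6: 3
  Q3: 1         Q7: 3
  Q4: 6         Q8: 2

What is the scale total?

21

Reversing items 4, 5, & 6 with 7 − raw:
Total = 5 + 1 + 1 + (7−6) + (7−3) + (7−3) + 3 + 2
      = 5 + 1 + 1 + 1 + 4 + 4 + 3 + 2 = 21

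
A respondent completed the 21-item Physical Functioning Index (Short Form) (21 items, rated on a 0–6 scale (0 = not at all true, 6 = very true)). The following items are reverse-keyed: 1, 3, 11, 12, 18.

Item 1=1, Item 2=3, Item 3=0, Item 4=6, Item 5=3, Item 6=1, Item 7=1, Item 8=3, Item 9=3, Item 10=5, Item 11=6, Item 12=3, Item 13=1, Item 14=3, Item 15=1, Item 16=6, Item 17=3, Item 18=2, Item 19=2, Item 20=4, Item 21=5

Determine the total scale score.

68

Raw sum = 62. Reverse-keyed items: 1, 3, 11, 12, 18; their raw sum = 12.
Each reversal replaces raw with 6 − raw, changing the total by 6 − 2·raw per item.
Total = 62 + 5·6 − 2·12 = 62 + 30 − 24 = 68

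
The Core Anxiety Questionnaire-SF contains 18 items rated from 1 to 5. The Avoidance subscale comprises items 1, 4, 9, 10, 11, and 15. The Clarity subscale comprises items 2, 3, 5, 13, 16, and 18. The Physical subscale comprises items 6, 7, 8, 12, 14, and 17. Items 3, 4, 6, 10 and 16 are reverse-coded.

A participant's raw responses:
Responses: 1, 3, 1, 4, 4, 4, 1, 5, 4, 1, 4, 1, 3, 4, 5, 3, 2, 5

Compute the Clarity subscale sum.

23

Clarity items: 2, 3, 5, 13, 16, 18.
Of these, items 3 & 16 are reverse-coded; reversed = (1+5) − raw = 6 − raw.
  item 2: 3
  item 3: 6 − 1 = 5
  item 5: 4
  item 13: 3
  item 16: 6 − 3 = 3
  item 18: 5
Sum = 3 + 5 + 4 + 3 + 3 + 5 = 23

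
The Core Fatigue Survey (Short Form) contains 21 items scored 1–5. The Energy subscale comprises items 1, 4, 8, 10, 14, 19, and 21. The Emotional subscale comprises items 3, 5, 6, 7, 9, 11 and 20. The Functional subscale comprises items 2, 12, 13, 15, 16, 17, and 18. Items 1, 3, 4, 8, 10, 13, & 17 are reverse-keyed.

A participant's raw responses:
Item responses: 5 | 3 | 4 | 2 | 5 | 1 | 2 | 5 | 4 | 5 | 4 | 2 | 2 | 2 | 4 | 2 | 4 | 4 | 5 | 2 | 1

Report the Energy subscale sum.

15

Energy items: 1, 4, 8, 10, 14, 19, 21.
Of these, items 1, 4, 8, & 10 are reverse-keyed; reverse-coded value = 6 − response.
  item 1: 6 − 5 = 1
  item 4: 6 − 2 = 4
  item 8: 6 − 5 = 1
  item 10: 6 − 5 = 1
  item 14: 2
  item 19: 5
  item 21: 1
Sum = 1 + 4 + 1 + 1 + 2 + 5 + 1 = 15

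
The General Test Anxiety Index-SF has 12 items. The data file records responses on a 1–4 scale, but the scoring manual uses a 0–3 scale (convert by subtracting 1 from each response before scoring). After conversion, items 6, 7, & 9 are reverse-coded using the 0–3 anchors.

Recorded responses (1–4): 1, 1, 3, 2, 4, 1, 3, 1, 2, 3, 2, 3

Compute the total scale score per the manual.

Convert to 0–3: 0, 0, 2, 1, 3, 0, 2, 0, 1, 2, 1, 2
Reverse-coded (on a 0–3 scale, reversed = 3 − raw):
  item 6: 3 − 0 = 3
  item 7: 3 − 2 = 1
  item 9: 3 − 1 = 2
Scored: 0, 0, 2, 1, 3, 3, 1, 0, 2, 2, 1, 2
Total = 17

17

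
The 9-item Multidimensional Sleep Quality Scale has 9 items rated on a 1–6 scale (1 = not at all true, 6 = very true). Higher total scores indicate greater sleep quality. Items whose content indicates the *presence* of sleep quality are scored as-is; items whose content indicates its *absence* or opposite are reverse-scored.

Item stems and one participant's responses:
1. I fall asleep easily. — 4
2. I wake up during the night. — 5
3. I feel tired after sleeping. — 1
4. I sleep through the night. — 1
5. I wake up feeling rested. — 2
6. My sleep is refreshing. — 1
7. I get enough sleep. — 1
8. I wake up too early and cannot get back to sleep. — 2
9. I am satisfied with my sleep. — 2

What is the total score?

Items 2, 3, 8 describe the absence/opposite of sleep quality → reverse-score.
reverse-coded value = 7 − response.
  item 1: 4
  item 2: 7 − 5 = 2
  item 3: 7 − 1 = 6
  item 4: 1
  item 5: 2
  item 6: 1
  item 7: 1
  item 8: 7 − 2 = 5
  item 9: 2
Total = 4 + 2 + 6 + 1 + 2 + 1 + 1 + 5 + 2 = 24

24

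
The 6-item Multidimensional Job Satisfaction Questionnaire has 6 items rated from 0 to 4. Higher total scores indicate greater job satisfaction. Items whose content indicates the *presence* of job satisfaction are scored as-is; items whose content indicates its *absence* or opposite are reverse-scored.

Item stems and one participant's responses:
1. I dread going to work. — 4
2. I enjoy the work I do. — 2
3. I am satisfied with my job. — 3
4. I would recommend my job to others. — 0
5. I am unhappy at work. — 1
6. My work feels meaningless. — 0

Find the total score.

Items 1, 5, 6 describe the absence/opposite of job satisfaction → reverse-score.
on a 0–4 scale, reversed = 4 − raw.
  item 1: 4 − 4 = 0
  item 2: 2
  item 3: 3
  item 4: 0
  item 5: 4 − 1 = 3
  item 6: 4 − 0 = 4
Total = 0 + 2 + 3 + 0 + 3 + 4 = 12

12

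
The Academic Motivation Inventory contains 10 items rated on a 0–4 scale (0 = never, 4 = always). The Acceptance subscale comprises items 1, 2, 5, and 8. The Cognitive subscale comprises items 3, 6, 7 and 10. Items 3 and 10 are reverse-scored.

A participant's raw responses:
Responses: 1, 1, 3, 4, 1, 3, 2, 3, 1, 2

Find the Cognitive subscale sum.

8

Cognitive items: 3, 6, 7, 10.
Of these, items 3 & 10 are reverse-scored; reverse-coded value = 4 − response.
  item 3: 4 − 3 = 1
  item 6: 3
  item 7: 2
  item 10: 4 − 2 = 2
Sum = 1 + 3 + 2 + 2 = 8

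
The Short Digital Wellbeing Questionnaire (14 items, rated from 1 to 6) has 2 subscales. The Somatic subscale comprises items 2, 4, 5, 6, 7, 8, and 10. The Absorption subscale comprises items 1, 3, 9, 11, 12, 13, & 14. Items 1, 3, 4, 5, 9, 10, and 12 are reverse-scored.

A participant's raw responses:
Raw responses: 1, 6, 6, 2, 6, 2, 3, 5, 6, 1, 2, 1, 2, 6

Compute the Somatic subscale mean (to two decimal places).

Somatic items: 2, 4, 5, 6, 7, 8, 10.
Of these, items 4, 5 and 10 are reverse-scored; on a 1–6 scale, reversed = 7 − raw.
  item 2: 6
  item 4: 7 − 2 = 5
  item 5: 7 − 6 = 1
  item 6: 2
  item 7: 3
  item 8: 5
  item 10: 7 − 1 = 6
Sum = 6 + 5 + 1 + 2 + 3 + 5 + 6 = 28
Mean = 28 / 7 = 4.00

4.00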